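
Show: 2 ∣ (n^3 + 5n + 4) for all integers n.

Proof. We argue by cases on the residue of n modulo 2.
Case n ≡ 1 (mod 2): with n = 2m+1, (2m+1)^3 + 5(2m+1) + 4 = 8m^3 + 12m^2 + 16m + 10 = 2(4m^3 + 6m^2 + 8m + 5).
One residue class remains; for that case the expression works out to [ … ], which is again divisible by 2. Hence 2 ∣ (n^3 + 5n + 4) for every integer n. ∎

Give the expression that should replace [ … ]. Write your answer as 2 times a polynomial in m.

Only n ≡ 0 (mod 2) is unaccounted for. Put n = 2m:
(2m)^3 + 5(2m) + 4 expands to 8m^3 + 10m + 4,
and factoring out 2 leaves 2(4m^3 + 5m + 2).

2(4m^3 + 5m + 2)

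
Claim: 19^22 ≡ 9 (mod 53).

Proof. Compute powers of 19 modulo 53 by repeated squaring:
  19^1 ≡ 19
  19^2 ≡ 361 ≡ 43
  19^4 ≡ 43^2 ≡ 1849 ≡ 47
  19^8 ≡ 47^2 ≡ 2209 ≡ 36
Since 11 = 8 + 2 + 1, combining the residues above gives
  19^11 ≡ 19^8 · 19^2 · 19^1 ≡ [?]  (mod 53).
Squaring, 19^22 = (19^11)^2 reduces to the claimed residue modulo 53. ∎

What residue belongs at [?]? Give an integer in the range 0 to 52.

50

19^8 · 19^2 · 19^1 ≡ 36 · 43 · 19 = 29412.
29412 mod 53 = 50, so 19^11 ≡ 50 (mod 53).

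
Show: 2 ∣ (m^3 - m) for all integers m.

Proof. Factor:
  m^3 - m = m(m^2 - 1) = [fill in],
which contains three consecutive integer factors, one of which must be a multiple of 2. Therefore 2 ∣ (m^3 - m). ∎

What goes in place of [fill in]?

m(m^2 - 1) = m(m - 1)(m + 1) = (m - 1)m(m + 1).
These three factors are consecutive integers, so their product is divisible by 2.

(m - 1)m(m + 1)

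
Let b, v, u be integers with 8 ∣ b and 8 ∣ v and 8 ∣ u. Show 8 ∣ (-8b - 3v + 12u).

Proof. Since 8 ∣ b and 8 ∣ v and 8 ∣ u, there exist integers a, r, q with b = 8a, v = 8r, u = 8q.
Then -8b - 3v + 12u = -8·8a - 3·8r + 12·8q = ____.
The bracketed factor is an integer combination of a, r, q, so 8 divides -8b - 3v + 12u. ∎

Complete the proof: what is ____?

8(-8a + 12q - 3r)

Each term has a factor of 8: -8·8a - 3·8r + 12·8q = 8·(-8a + 12q - 3r).
Since -8a + 12q - 3r is an integer, 8 ∣ (-8b - 3v + 12u).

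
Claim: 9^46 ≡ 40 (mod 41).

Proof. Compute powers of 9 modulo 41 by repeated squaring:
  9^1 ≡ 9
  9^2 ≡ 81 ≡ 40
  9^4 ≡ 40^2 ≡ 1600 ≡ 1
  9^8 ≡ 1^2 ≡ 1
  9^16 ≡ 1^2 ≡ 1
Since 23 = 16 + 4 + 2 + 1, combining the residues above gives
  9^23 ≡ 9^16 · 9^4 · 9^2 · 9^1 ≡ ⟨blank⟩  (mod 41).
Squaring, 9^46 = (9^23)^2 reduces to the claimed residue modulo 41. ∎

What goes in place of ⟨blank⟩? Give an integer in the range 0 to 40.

32

9^16 · 9^4 · 9^2 · 9^1 ≡ 1 · 1 · 40 · 9 = 360.
360 mod 41 = 32, so 9^23 ≡ 32 (mod 41).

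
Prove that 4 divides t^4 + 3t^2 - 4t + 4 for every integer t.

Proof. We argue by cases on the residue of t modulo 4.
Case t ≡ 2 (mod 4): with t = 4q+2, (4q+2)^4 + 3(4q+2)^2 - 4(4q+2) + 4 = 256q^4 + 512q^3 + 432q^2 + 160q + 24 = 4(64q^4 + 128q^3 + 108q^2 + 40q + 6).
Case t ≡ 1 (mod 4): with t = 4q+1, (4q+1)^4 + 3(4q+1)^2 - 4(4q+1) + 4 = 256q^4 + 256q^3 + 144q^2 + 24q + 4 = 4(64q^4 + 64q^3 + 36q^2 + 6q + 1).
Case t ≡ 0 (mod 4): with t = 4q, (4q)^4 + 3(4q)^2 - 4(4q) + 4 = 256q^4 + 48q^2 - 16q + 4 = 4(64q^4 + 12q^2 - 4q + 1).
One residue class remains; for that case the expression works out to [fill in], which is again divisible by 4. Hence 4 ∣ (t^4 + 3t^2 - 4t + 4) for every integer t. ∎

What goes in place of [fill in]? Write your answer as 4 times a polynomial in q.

4(64q^4 + 192q^3 + 228q^2 + 122q + 25)

The residues treated are {2, 1, 0}, so the missing case is t ≡ 3 (mod 4); write t = 4q+3.
Then (4q+3)^4 + 3(4q+3)^2 - 4(4q+3) + 4 = 256q^4 + 768q^3 + 912q^2 + 488q + 100 = 4(64q^4 + 192q^3 + 228q^2 + 122q + 25).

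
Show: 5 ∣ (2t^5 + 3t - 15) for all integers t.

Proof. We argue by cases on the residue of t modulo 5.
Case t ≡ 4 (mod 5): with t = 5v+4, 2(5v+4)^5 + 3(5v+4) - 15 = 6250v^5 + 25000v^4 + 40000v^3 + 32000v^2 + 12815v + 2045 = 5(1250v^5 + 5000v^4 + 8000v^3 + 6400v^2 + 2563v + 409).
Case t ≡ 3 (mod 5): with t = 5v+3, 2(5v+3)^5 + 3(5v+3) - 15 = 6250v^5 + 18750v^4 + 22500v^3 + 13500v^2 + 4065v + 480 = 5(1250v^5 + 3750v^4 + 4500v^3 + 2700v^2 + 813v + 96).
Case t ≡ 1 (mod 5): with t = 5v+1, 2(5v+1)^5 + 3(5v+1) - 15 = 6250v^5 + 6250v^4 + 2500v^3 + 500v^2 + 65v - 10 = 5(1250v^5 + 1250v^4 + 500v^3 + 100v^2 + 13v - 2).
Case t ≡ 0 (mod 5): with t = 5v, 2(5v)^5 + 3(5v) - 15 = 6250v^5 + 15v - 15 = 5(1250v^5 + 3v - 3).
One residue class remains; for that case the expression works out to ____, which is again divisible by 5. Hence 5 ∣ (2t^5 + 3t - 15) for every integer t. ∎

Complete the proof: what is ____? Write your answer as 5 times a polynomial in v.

The residues treated are {4, 3, 1, 0}, so the missing case is t ≡ 2 (mod 5); write t = 5v+2.
Then 2(5v+2)^5 + 3(5v+2) - 15 = 6250v^5 + 12500v^4 + 10000v^3 + 4000v^2 + 815v + 55 = 5(1250v^5 + 2500v^4 + 2000v^3 + 800v^2 + 163v + 11).

5(1250v^5 + 2500v^4 + 2000v^3 + 800v^2 + 163v + 11)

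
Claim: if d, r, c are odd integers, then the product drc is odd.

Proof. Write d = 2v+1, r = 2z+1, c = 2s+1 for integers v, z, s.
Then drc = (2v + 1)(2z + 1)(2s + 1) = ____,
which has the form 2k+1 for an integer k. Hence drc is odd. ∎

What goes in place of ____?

2(4svz + 2sv + 2sz + s + 2vz + v + z) + 1

Expanding: (2v + 1)(2z + 1)(2s + 1) = 8svz + 4sv + 4sz + 2s + 4vz + 2v + 2z + 1.
Every term except the constant is even, so this is 2(4svz + 2sv + 2sz + s + 2vz + v + z) + 1,
and 4svz + 2sv + 2sz + s + 2vz + v + z ∈ ℤ gives the required form.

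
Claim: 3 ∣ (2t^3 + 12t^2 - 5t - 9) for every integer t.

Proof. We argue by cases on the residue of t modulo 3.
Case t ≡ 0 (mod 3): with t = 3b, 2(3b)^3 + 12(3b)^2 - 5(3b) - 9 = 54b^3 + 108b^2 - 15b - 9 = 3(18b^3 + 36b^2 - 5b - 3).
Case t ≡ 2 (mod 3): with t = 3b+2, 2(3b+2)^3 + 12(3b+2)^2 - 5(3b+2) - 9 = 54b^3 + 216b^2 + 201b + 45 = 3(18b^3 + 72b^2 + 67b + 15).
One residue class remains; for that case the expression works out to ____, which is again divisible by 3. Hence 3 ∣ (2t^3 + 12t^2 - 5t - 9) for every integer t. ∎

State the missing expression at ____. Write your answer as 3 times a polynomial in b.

3(18b^3 + 54b^2 + 25b)

The residues treated are {0, 2}, so the missing case is t ≡ 1 (mod 3); write t = 3b+1.
Then 2(3b+1)^3 + 12(3b+1)^2 - 5(3b+1) - 9 = 54b^3 + 162b^2 + 75b = 3(18b^3 + 54b^2 + 25b).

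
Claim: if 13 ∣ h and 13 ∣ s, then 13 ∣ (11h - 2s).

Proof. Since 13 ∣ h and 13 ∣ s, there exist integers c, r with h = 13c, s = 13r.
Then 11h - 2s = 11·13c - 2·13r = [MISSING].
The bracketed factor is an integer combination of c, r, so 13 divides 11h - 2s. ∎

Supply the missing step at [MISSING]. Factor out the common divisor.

13(11c - 2r)

Each term has a factor of 13: 11·13c - 2·13r = 13·(11c - 2r).
Since 11c - 2r is an integer, 13 ∣ (11h - 2s).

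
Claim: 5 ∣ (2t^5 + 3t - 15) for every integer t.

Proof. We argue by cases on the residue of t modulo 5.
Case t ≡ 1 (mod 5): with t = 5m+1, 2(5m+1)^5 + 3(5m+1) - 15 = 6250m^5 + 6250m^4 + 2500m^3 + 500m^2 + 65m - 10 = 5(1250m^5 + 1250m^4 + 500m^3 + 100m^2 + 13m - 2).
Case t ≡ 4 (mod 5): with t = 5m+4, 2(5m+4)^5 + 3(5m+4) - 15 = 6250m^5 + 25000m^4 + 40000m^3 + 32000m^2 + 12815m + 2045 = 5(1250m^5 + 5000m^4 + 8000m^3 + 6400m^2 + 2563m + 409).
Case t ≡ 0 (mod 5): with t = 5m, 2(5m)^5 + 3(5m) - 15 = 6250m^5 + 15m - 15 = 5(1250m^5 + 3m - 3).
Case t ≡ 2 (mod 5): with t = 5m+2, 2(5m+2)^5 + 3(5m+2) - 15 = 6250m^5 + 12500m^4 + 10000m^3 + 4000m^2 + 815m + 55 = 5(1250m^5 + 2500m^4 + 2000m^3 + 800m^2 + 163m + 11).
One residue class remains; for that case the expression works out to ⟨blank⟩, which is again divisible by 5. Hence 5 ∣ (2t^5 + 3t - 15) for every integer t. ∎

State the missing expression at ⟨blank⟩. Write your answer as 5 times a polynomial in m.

Only t ≡ 3 (mod 5) is unaccounted for. Put t = 5m+3:
2(5m+3)^5 + 3(5m+3) - 15 expands to 6250m^5 + 18750m^4 + 22500m^3 + 13500m^2 + 4065m + 480,
and factoring out 5 leaves 5(1250m^5 + 3750m^4 + 4500m^3 + 2700m^2 + 813m + 96).

5(1250m^5 + 3750m^4 + 4500m^3 + 2700m^2 + 813m + 96)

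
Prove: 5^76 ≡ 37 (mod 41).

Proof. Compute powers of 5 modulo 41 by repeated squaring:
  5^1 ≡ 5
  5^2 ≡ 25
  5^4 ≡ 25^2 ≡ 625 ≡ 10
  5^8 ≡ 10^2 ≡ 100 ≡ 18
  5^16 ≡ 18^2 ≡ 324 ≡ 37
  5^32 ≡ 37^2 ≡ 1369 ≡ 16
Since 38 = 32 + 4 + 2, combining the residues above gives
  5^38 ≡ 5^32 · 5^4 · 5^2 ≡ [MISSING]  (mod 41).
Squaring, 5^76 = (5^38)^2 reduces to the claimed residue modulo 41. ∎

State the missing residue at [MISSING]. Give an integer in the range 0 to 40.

23

Multiply the listed residues: 16 · 10 · 25 = 160 → 4000.
Reducing modulo 41: 4000 = 97·41 + 23, so 5^38 ≡ 23.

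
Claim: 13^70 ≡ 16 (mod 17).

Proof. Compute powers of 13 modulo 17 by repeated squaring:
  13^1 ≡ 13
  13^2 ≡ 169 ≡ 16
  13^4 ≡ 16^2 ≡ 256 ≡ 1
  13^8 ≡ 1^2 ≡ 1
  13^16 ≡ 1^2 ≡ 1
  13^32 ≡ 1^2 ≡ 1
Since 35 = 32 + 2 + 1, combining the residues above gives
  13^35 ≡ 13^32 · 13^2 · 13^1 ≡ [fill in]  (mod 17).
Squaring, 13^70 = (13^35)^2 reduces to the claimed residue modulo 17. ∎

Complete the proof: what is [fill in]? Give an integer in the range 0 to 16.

4

Multiply the listed residues: 1 · 16 · 13 = 16 → 208.
Reducing modulo 17: 208 = 12·17 + 4, so 13^35 ≡ 4.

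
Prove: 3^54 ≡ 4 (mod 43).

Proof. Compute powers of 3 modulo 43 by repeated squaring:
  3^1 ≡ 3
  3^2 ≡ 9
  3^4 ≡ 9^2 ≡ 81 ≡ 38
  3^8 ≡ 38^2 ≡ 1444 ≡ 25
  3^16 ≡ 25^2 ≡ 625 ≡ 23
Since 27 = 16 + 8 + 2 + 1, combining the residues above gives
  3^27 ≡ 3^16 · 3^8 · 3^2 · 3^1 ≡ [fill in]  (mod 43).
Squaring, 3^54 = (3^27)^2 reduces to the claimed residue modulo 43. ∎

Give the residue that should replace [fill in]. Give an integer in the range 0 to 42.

Multiply the listed residues: 23 · 25 · 9 · 3 = 575 → 5175 → 15525.
Reducing modulo 43: 15525 = 361·43 + 2, so 3^27 ≡ 2.

2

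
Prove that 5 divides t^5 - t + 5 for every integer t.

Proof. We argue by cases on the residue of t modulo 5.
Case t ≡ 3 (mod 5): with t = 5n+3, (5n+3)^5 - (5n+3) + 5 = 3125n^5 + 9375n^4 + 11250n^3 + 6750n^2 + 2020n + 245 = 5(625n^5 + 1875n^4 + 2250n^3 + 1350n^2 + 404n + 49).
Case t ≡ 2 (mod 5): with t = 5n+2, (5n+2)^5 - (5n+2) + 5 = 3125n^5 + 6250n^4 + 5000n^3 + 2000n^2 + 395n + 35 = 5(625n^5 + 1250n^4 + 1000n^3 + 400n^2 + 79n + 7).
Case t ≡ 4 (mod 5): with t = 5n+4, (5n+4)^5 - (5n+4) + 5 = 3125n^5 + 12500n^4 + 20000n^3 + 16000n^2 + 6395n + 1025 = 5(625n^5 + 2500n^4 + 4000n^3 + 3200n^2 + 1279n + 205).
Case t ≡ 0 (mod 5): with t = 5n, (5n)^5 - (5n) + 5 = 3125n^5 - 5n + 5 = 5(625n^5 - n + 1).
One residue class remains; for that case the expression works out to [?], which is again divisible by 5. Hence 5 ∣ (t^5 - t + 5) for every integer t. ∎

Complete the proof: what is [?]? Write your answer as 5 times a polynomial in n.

The residues treated are {3, 2, 4, 0}, so the missing case is t ≡ 1 (mod 5); write t = 5n+1.
Then (5n+1)^5 - (5n+1) + 5 = 3125n^5 + 3125n^4 + 1250n^3 + 250n^2 + 20n + 5 = 5(625n^5 + 625n^4 + 250n^3 + 50n^2 + 4n + 1).

5(625n^5 + 625n^4 + 250n^3 + 50n^2 + 4n + 1)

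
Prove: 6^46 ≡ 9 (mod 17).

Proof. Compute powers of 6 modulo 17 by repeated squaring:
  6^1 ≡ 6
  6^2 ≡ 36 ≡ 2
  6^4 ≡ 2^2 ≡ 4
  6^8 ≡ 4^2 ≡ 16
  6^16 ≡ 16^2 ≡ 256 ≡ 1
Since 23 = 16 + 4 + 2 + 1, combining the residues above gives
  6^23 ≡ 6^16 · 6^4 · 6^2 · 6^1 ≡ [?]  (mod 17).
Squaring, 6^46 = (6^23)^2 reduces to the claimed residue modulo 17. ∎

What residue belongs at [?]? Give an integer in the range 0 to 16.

14

Multiply the listed residues: 1 · 4 · 2 · 6 = 4 → 8 → 48.
Reducing modulo 17: 48 = 2·17 + 14, so 6^23 ≡ 14.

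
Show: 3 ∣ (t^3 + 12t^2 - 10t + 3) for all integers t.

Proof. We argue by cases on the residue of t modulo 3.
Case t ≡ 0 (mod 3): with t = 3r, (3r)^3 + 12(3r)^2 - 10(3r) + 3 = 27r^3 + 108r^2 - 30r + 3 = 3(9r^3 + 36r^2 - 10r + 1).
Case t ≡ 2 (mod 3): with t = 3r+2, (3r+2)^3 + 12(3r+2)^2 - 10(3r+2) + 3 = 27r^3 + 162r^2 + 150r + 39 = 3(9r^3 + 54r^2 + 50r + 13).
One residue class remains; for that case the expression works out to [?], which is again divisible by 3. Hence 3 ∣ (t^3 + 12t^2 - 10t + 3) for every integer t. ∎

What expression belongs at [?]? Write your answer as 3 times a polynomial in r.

3(9r^3 + 45r^2 + 17r + 2)

The residues treated are {0, 2}, so the missing case is t ≡ 1 (mod 3); write t = 3r+1.
Then (3r+1)^3 + 12(3r+1)^2 - 10(3r+1) + 3 = 27r^3 + 135r^2 + 51r + 6 = 3(9r^3 + 45r^2 + 17r + 2).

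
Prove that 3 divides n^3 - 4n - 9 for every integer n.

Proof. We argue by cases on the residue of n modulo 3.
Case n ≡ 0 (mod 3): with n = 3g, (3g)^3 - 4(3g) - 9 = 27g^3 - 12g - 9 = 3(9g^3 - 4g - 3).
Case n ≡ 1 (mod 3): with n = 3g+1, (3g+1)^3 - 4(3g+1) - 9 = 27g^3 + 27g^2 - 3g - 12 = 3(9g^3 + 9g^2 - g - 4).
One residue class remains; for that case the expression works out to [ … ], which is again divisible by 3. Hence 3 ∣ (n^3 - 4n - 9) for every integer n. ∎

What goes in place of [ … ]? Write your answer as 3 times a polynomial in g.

The residues treated are {0, 1}, so the missing case is n ≡ 2 (mod 3); write n = 3g+2.
Then (3g+2)^3 - 4(3g+2) - 9 = 27g^3 + 54g^2 + 24g - 9 = 3(9g^3 + 18g^2 + 8g - 3).

3(9g^3 + 18g^2 + 8g - 3)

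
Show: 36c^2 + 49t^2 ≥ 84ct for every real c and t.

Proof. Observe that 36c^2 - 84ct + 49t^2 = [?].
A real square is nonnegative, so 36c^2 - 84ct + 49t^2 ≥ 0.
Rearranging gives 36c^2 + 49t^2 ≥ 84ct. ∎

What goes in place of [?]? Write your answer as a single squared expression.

(6c - 7t)^2

36c^2 - 84ct + 49t^2 is a perfect-square trinomial: the outer terms are (6c)^2 and (7t)^2, and the cross term is -2·6c·7t.
So 36c^2 - 84ct + 49t^2 = (6c - 7t)^2 ≥ 0.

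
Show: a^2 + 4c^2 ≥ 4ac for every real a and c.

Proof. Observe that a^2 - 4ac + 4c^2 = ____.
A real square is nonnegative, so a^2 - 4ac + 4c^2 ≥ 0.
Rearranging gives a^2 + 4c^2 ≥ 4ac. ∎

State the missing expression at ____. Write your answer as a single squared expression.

The leading and trailing coefficients are 1^2 and 2^2, and 4 = 2·1·2, so the trinomial is (a - 2c)^2.
Hence a^2 - 4ac + 4c^2 ≥ 0.

(a - 2c)^2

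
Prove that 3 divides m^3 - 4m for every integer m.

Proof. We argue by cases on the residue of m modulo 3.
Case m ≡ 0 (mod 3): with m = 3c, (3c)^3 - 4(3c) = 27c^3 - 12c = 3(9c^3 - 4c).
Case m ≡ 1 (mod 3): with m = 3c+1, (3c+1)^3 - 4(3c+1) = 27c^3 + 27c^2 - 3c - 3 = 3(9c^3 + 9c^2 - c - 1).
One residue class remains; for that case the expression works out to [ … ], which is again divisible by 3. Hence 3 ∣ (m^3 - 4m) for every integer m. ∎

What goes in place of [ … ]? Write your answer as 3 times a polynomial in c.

The residues treated are {0, 1}, so the missing case is m ≡ 2 (mod 3); write m = 3c+2.
Then (3c+2)^3 - 4(3c+2) = 27c^3 + 54c^2 + 24c = 3(9c^3 + 18c^2 + 8c).

3(9c^3 + 18c^2 + 8c)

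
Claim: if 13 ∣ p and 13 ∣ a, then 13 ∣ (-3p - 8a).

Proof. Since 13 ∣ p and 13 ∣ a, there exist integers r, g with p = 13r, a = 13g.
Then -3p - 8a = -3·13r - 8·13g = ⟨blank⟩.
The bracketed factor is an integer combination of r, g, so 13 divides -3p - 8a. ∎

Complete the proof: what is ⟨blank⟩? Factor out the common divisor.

Pull the common 13 out of every term: -3·13r - 8·13g = 13(-8g - 3r).
-8g - 3r is an integer, which exhibits the divisibility.

13(-8g - 3r)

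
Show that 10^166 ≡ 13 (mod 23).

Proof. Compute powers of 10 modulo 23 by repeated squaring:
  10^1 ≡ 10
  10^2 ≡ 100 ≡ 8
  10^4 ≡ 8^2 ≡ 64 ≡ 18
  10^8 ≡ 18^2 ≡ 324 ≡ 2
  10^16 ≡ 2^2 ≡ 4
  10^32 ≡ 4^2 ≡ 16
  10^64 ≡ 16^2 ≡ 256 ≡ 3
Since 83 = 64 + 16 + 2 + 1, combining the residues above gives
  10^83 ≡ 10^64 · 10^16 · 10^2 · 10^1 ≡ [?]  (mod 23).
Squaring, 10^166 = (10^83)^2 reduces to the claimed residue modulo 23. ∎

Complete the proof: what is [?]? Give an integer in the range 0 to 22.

Multiply the listed residues: 3 · 4 · 8 · 10 = 12 → 96 → 960.
Reducing modulo 23: 960 = 41·23 + 17, so 10^83 ≡ 17.

17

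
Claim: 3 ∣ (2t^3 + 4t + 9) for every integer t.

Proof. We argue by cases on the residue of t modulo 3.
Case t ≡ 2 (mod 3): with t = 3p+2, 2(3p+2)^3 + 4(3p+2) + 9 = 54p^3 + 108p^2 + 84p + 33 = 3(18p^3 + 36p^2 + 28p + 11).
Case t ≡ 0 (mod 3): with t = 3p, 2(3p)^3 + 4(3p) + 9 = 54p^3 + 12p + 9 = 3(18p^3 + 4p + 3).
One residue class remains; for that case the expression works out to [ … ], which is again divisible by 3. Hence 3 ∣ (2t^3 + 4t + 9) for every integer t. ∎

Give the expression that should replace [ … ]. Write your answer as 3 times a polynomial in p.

3(18p^3 + 18p^2 + 10p + 5)

The residues treated are {2, 0}, so the missing case is t ≡ 1 (mod 3); write t = 3p+1.
Then 2(3p+1)^3 + 4(3p+1) + 9 = 54p^3 + 54p^2 + 30p + 15 = 3(18p^3 + 18p^2 + 10p + 5).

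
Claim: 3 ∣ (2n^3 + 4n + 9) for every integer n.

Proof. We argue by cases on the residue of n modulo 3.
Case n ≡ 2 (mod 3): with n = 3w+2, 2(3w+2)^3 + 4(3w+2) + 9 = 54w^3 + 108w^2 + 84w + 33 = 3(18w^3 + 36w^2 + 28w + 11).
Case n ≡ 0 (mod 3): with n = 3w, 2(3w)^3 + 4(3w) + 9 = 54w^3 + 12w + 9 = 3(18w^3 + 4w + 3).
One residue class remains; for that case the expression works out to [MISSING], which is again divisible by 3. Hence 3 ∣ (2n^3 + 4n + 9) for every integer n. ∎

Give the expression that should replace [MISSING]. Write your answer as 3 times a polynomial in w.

3(18w^3 + 18w^2 + 10w + 5)

Only n ≡ 1 (mod 3) is unaccounted for. Put n = 3w+1:
2(3w+1)^3 + 4(3w+1) + 9 expands to 54w^3 + 54w^2 + 30w + 15,
and factoring out 3 leaves 3(18w^3 + 18w^2 + 10w + 5).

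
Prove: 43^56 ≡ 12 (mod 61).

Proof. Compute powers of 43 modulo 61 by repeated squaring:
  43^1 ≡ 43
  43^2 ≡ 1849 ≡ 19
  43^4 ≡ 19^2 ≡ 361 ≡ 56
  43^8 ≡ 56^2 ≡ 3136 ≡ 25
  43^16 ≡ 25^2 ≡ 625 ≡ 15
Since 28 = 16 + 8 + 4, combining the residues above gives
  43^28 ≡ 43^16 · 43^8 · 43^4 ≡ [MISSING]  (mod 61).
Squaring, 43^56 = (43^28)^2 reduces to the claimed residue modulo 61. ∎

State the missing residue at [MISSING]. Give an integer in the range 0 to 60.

16

Multiply the listed residues: 15 · 25 · 56 = 375 → 21000.
Reducing modulo 61: 21000 = 344·61 + 16, so 43^28 ≡ 16.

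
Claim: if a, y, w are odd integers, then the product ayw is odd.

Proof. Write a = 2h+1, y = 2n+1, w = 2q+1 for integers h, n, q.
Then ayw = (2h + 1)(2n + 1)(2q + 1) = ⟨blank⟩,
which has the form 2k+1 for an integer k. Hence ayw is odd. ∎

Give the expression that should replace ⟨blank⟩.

(2h + 1)(2n + 1)(2q + 1) = 8hnq + 4hn + 4hq + 2h + 4nq + 2n + 2q + 1
= 2(4hnq + 2hn + 2hq + h + 2nq + n + q) + 1.
Since 4hnq + 2hn + 2hq + h + 2nq + n + q is an integer, the product is of the form 2k+1 for an integer k.

2(4hnq + 2hn + 2hq + h + 2nq + n + q) + 1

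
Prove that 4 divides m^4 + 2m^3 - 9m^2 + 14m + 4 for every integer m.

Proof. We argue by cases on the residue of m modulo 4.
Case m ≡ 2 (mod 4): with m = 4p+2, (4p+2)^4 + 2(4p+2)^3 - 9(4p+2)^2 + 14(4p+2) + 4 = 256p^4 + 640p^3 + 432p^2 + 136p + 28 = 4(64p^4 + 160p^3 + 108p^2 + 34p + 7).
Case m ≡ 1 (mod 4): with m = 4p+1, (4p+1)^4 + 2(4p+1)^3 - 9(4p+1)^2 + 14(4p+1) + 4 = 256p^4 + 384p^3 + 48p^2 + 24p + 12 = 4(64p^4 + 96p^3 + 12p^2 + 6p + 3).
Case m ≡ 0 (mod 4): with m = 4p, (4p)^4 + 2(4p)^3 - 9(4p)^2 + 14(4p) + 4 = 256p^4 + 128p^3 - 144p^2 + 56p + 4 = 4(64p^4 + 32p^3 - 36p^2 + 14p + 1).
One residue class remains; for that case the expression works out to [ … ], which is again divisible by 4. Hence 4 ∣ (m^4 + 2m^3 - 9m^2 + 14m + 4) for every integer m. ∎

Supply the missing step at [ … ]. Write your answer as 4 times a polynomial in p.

4(64p^4 + 224p^3 + 252p^2 + 122p + 25)

The residues treated are {2, 1, 0}, so the missing case is m ≡ 3 (mod 4); write m = 4p+3.
Then (4p+3)^4 + 2(4p+3)^3 - 9(4p+3)^2 + 14(4p+3) + 4 = 256p^4 + 896p^3 + 1008p^2 + 488p + 100 = 4(64p^4 + 224p^3 + 252p^2 + 122p + 25).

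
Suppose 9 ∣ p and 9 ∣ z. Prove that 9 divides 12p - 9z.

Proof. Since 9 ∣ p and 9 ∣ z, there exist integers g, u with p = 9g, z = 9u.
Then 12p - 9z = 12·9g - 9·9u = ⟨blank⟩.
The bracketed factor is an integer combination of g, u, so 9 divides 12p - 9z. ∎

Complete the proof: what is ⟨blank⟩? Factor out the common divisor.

Pull the common 9 out of every term: 12·9g - 9·9u = 9(12g - 9u).
12g - 9u is an integer, which exhibits the divisibility.

9(12g - 9u)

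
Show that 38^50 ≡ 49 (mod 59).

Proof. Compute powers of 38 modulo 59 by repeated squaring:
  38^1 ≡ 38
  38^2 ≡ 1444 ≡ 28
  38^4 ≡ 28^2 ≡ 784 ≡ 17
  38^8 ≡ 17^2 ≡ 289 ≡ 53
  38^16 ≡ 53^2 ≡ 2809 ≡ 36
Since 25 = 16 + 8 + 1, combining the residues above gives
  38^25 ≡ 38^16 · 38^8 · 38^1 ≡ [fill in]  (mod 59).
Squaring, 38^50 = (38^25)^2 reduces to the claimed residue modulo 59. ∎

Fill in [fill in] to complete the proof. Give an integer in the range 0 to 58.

38^16 · 38^8 · 38^1 ≡ 36 · 53 · 38 = 72504.
72504 mod 59 = 52, so 38^25 ≡ 52 (mod 59).

52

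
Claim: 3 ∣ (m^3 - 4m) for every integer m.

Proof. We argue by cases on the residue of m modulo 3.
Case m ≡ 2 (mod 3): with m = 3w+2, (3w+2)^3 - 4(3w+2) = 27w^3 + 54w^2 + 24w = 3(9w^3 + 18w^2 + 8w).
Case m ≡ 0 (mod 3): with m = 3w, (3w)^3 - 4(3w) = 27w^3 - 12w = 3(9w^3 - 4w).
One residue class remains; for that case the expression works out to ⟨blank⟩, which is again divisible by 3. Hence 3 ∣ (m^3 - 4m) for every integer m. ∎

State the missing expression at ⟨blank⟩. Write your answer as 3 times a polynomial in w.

3(9w^3 + 9w^2 - w - 1)

Only m ≡ 1 (mod 3) is unaccounted for. Put m = 3w+1:
(3w+1)^3 - 4(3w+1) expands to 27w^3 + 27w^2 - 3w - 3,
and factoring out 3 leaves 3(9w^3 + 9w^2 - w - 1).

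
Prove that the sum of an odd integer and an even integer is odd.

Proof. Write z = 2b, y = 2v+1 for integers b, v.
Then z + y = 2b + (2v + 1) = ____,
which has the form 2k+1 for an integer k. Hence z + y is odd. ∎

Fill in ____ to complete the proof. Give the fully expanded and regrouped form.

Expanding: 2b + (2v + 1) = 2b + 2v + 1.
Every term except the constant is even, so this is 2(b + v) + 1,
and b + v ∈ ℤ gives the required form.

2(b + v) + 1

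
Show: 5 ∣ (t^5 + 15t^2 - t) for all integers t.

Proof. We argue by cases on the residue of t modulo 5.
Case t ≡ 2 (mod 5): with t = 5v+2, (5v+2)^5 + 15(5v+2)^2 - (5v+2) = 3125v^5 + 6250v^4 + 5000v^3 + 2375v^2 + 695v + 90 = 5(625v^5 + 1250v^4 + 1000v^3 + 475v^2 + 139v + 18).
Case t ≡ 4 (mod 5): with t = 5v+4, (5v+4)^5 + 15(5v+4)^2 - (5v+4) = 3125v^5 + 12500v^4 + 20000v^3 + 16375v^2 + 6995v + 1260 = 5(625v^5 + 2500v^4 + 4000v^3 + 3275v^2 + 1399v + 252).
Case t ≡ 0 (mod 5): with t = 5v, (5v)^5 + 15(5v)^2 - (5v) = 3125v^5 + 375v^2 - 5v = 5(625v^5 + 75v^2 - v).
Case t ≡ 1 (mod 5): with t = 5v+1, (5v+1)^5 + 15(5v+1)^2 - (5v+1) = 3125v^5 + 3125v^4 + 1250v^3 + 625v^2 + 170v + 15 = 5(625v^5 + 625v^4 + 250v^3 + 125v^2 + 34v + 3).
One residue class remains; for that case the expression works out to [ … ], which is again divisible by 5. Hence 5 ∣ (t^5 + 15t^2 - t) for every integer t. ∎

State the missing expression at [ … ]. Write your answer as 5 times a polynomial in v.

The residues treated are {2, 4, 0, 1}, so the missing case is t ≡ 3 (mod 5); write t = 5v+3.
Then (5v+3)^5 + 15(5v+3)^2 - (5v+3) = 3125v^5 + 9375v^4 + 11250v^3 + 7125v^2 + 2470v + 375 = 5(625v^5 + 1875v^4 + 2250v^3 + 1425v^2 + 494v + 75).

5(625v^5 + 1875v^4 + 2250v^3 + 1425v^2 + 494v + 75)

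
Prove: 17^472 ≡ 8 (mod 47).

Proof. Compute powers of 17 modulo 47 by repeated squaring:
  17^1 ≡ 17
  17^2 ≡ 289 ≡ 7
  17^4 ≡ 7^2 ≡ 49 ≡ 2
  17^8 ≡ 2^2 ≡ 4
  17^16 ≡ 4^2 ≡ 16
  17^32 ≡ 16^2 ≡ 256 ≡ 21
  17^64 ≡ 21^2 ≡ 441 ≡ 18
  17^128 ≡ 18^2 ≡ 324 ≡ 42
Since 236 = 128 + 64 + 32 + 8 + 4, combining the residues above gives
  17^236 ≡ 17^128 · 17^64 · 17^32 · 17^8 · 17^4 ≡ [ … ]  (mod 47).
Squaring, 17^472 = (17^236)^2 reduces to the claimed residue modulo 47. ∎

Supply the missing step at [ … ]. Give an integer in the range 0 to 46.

14

Multiply the listed residues: 42 · 18 · 21 · 4 · 2 = 756 → 15876 → 63504 → 127008.
Reducing modulo 47: 127008 = 2702·47 + 14, so 17^236 ≡ 14.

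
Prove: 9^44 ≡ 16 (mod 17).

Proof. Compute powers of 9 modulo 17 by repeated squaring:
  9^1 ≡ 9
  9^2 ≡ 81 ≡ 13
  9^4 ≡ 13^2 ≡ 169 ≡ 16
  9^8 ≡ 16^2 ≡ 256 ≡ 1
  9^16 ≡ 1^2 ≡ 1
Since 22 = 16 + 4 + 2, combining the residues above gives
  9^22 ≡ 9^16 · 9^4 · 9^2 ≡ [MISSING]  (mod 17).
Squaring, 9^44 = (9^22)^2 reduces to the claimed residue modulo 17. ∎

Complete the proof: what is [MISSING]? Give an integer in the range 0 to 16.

4

Multiply the listed residues: 1 · 16 · 13 = 16 → 208.
Reducing modulo 17: 208 = 12·17 + 4, so 9^22 ≡ 4.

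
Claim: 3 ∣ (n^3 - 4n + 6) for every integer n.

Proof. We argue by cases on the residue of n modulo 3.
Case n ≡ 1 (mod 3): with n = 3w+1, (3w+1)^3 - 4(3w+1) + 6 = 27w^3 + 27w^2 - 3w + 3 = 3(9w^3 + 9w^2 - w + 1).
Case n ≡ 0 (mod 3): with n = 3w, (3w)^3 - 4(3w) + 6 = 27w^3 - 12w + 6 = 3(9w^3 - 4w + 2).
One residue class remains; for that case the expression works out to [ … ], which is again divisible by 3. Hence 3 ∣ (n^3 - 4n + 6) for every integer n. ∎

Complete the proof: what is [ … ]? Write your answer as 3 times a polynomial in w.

3(9w^3 + 18w^2 + 8w + 2)

Only n ≡ 2 (mod 3) is unaccounted for. Put n = 3w+2:
(3w+2)^3 - 4(3w+2) + 6 expands to 27w^3 + 54w^2 + 24w + 6,
and factoring out 3 leaves 3(9w^3 + 18w^2 + 8w + 2).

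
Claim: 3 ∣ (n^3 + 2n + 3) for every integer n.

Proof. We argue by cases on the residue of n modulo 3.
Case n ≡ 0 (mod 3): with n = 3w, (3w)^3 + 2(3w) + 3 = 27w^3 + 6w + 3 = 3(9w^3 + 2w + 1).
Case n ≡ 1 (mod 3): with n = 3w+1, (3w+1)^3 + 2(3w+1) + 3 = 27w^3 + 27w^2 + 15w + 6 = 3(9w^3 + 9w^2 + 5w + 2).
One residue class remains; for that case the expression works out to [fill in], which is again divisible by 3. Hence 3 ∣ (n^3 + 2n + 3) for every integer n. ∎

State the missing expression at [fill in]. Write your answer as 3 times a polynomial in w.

The residues treated are {0, 1}, so the missing case is n ≡ 2 (mod 3); write n = 3w+2.
Then (3w+2)^3 + 2(3w+2) + 3 = 27w^3 + 54w^2 + 42w + 15 = 3(9w^3 + 18w^2 + 14w + 5).

3(9w^3 + 18w^2 + 14w + 5)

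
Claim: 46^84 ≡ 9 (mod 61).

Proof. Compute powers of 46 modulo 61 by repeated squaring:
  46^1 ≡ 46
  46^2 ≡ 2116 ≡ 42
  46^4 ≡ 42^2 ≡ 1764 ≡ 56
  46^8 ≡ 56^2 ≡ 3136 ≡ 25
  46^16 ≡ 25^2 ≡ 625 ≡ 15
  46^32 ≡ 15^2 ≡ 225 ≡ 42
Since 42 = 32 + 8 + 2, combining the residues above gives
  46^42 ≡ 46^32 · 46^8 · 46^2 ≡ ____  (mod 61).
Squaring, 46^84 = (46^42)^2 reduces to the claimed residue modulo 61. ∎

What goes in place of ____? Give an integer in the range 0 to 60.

58

46^32 · 46^8 · 46^2 ≡ 42 · 25 · 42 = 44100.
44100 mod 61 = 58, so 46^42 ≡ 58 (mod 61).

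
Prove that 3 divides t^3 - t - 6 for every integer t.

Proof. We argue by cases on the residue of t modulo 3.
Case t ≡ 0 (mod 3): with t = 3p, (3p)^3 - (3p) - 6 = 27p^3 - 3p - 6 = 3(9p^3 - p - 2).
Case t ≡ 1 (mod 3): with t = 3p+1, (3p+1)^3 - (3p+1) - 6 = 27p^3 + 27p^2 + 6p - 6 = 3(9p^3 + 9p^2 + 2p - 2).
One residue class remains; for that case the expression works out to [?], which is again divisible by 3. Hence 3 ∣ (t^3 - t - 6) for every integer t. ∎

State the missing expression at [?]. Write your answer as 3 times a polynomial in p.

The residues treated are {0, 1}, so the missing case is t ≡ 2 (mod 3); write t = 3p+2.
Then (3p+2)^3 - (3p+2) - 6 = 27p^3 + 54p^2 + 33p = 3(9p^3 + 18p^2 + 11p).

3(9p^3 + 18p^2 + 11p)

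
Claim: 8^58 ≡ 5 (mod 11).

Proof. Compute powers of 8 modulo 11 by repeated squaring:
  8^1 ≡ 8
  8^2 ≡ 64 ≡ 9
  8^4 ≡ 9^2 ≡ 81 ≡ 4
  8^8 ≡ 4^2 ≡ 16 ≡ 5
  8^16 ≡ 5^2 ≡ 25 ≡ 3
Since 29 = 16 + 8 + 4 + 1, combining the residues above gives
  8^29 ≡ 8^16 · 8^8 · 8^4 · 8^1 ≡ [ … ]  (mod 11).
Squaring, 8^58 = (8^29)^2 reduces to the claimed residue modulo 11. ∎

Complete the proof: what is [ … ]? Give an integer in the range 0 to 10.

8^16 · 8^8 · 8^4 · 8^1 ≡ 3 · 5 · 4 · 8 = 480.
480 mod 11 = 7, so 8^29 ≡ 7 (mod 11).

7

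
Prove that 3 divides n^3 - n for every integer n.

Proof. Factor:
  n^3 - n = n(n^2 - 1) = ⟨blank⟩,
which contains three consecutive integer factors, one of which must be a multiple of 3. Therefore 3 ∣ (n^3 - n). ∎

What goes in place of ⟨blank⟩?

n(n^2 - 1) = n(n - 1)(n + 1) = (n - 1)n(n + 1).
These three factors are consecutive integers, so their product is divisible by 3.

(n - 1)n(n + 1)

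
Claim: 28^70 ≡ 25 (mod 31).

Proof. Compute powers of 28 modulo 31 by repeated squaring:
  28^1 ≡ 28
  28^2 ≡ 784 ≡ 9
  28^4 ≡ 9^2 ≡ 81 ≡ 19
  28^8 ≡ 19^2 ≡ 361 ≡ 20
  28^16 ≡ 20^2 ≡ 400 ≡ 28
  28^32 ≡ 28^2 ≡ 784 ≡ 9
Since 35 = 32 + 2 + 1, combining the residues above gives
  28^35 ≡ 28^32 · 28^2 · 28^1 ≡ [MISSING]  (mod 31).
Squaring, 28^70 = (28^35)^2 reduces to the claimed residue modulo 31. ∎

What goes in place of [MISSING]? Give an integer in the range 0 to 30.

Multiply the listed residues: 9 · 9 · 28 = 81 → 2268.
Reducing modulo 31: 2268 = 73·31 + 5, so 28^35 ≡ 5.

5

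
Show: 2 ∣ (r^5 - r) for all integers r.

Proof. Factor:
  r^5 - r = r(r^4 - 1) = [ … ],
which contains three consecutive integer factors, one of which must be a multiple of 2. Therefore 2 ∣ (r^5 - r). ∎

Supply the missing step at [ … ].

(r - 1)r(r + 1)(r^2 + 1)

r^4 - 1 = (r^2 - 1)(r^2 + 1), and r^2 - 1 = (r-1)(r+1).
So r(r^4 - 1) = (r - 1)r(r + 1)(r^2 + 1).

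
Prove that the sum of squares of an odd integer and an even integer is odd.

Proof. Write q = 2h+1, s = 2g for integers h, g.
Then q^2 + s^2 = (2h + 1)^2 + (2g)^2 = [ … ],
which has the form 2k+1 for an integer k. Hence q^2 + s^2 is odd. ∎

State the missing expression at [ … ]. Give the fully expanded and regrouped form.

(2h + 1)^2 + (2g)^2 = 4g^2 + 4h^2 + 4h + 1
= 2(2g^2 + 2h^2 + 2h) + 1.
Since 2g^2 + 2h^2 + 2h is an integer, the sum of squares is of the form 2k+1 for an integer k.

2(2g^2 + 2h^2 + 2h) + 1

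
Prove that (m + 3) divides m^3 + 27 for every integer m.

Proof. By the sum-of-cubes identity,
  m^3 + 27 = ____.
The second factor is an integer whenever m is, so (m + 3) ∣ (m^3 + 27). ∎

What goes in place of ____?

(m + 3)(m^2 - 3m + 9)

a^3 + b^3 = (a + b)(a^2 - ab + b^2). With a = m, b = 3:
m^3 + 27 = (m + 3)(m^2 - 3m + 9).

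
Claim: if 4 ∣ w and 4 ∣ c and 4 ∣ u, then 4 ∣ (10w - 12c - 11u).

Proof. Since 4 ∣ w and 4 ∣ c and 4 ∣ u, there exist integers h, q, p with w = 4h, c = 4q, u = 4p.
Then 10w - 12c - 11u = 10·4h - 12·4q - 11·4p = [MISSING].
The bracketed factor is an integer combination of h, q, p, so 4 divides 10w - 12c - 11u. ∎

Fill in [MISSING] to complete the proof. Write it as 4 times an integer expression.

Pull the common 4 out of every term: 10·4h - 12·4q - 11·4p = 4(10h - 11p - 12q).
10h - 11p - 12q is an integer, which exhibits the divisibility.

4(10h - 11p - 12q)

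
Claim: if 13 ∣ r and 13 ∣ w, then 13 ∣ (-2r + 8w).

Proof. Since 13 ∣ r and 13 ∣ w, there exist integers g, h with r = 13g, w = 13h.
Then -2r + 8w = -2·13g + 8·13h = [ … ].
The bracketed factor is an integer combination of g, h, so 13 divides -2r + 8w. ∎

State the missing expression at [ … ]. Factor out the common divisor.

Each term has a factor of 13: -2·13g + 8·13h = 13·(-2g + 8h).
Since -2g + 8h is an integer, 13 ∣ (-2r + 8w).

13(-2g + 8h)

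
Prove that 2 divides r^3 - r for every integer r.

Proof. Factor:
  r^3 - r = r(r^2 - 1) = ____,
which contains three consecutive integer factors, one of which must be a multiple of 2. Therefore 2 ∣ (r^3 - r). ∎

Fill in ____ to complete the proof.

(r - 1)r(r + 1)

r(r^2 - 1) = r(r - 1)(r + 1) = (r - 1)r(r + 1).
These three factors are consecutive integers, so their product is divisible by 2.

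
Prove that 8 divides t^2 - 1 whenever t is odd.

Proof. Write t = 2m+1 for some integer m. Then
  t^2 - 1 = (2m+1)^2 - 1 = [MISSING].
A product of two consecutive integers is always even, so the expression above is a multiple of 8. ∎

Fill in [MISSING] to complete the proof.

4m(m + 1)

(2m+1)^2 - 1 = 4m^2 + 4m + 1 - 1 = 4m^2 + 4m = 4m(m+1).
Since m and m+1 are consecutive, m(m+1) is even, and 4·(even) is a multiple of 8.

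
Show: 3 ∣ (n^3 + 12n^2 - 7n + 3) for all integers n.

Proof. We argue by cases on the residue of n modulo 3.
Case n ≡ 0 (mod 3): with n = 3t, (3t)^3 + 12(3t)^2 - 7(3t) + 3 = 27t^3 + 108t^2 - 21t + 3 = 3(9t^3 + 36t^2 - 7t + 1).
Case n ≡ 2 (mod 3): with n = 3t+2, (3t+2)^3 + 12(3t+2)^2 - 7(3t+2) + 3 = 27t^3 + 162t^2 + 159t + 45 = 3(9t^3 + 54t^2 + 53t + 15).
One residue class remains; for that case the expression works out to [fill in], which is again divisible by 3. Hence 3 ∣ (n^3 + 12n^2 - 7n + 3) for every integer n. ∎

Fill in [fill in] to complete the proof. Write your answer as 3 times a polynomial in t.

3(9t^3 + 45t^2 + 20t + 3)

The residues treated are {0, 2}, so the missing case is n ≡ 1 (mod 3); write n = 3t+1.
Then (3t+1)^3 + 12(3t+1)^2 - 7(3t+1) + 3 = 27t^3 + 135t^2 + 60t + 9 = 3(9t^3 + 45t^2 + 20t + 3).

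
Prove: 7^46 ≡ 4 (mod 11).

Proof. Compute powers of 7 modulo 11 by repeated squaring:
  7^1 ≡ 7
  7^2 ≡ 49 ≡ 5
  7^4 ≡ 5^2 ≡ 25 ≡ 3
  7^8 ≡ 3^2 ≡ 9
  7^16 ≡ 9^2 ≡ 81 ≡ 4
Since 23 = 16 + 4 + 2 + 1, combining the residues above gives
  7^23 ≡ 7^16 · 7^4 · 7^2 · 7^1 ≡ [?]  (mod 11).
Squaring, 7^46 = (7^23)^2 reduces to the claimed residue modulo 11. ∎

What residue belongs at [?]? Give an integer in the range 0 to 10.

2

7^16 · 7^4 · 7^2 · 7^1 ≡ 4 · 3 · 5 · 7 = 420.
420 mod 11 = 2, so 7^23 ≡ 2 (mod 11).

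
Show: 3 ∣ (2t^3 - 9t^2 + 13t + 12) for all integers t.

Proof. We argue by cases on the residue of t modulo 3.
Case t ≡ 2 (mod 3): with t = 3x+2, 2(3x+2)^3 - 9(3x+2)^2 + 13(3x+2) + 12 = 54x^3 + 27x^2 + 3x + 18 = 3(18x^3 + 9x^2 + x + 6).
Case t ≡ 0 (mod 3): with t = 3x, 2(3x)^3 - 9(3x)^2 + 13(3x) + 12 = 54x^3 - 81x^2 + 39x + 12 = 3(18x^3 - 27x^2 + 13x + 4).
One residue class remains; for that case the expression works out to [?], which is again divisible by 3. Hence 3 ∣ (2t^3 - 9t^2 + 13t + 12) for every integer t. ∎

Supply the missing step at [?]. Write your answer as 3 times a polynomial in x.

3(18x^3 - 9x^2 + x + 6)

Only t ≡ 1 (mod 3) is unaccounted for. Put t = 3x+1:
2(3x+1)^3 - 9(3x+1)^2 + 13(3x+1) + 12 expands to 54x^3 - 27x^2 + 3x + 18,
and factoring out 3 leaves 3(18x^3 - 9x^2 + x + 6).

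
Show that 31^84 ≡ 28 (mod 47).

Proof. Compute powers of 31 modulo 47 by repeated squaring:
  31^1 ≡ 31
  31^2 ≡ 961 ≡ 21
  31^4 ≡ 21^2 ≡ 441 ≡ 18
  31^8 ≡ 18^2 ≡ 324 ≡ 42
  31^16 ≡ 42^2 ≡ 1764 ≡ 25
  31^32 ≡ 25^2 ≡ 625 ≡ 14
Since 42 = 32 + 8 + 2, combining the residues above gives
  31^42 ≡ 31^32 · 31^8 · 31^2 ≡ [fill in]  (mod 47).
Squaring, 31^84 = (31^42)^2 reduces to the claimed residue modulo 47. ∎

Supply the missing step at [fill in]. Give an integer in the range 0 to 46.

34

Multiply the listed residues: 14 · 42 · 21 = 588 → 12348.
Reducing modulo 47: 12348 = 262·47 + 34, so 31^42 ≡ 34.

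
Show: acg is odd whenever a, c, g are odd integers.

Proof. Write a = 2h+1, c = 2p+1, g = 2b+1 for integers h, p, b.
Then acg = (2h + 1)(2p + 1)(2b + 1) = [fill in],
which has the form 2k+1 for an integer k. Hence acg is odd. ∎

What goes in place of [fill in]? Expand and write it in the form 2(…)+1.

(2h + 1)(2p + 1)(2b + 1) = 8bhp + 4bh + 4bp + 2b + 4hp + 2h + 2p + 1
= 2(4bhp + 2bh + 2bp + b + 2hp + h + p) + 1.
Since 4bhp + 2bh + 2bp + b + 2hp + h + p is an integer, the product is of the form 2k+1 for an integer k.

2(4bhp + 2bh + 2bp + b + 2hp + h + p) + 1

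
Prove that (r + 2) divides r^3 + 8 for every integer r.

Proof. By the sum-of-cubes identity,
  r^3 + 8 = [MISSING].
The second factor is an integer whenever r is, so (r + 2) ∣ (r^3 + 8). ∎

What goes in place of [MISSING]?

(r + 2)(r^2 - 2r + 4)

Polynomial division of r^3 + 8 by r + 2 leaves remainder 0 and quotient r^2 - 2r + 4.
Hence r^3 + 8 = (r + 2)(r^2 - 2r + 4).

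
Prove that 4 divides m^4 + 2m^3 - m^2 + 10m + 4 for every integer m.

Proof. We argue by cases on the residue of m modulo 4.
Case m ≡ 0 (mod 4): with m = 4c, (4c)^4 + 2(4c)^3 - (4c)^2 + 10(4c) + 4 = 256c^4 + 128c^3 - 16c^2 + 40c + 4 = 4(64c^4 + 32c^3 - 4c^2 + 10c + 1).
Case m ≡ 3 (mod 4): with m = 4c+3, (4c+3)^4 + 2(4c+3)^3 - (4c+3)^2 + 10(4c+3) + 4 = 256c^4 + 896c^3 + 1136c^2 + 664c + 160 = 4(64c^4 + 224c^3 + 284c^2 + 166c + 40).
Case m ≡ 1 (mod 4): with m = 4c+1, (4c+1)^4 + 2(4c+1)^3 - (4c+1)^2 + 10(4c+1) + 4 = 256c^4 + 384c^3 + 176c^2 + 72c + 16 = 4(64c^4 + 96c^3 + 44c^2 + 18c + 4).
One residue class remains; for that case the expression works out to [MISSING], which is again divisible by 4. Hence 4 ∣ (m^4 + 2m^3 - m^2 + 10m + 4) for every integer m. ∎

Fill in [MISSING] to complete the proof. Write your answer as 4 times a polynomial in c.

Only m ≡ 2 (mod 4) is unaccounted for. Put m = 4c+2:
(4c+2)^4 + 2(4c+2)^3 - (4c+2)^2 + 10(4c+2) + 4 expands to 256c^4 + 640c^3 + 560c^2 + 248c + 52,
and factoring out 4 leaves 4(64c^4 + 160c^3 + 140c^2 + 62c + 13).

4(64c^4 + 160c^3 + 140c^2 + 62c + 13)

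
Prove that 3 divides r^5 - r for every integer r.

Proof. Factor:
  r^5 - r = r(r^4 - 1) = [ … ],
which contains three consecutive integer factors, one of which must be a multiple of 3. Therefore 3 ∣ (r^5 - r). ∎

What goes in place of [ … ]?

r^4 - 1 = (r^2 - 1)(r^2 + 1), and r^2 - 1 = (r-1)(r+1).
So r(r^4 - 1) = (r - 1)r(r + 1)(r^2 + 1).

(r - 1)r(r + 1)(r^2 + 1)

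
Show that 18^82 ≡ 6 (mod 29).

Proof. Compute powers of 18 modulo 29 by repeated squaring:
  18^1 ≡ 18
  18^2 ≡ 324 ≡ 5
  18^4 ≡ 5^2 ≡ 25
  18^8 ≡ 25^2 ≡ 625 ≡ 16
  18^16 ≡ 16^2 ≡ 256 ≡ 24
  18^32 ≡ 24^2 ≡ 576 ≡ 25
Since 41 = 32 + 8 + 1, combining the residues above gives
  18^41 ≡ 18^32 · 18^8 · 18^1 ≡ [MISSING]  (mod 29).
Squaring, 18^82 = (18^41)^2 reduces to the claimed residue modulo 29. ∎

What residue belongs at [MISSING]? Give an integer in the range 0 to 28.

18^32 · 18^8 · 18^1 ≡ 25 · 16 · 18 = 7200.
7200 mod 29 = 8, so 18^41 ≡ 8 (mod 29).

8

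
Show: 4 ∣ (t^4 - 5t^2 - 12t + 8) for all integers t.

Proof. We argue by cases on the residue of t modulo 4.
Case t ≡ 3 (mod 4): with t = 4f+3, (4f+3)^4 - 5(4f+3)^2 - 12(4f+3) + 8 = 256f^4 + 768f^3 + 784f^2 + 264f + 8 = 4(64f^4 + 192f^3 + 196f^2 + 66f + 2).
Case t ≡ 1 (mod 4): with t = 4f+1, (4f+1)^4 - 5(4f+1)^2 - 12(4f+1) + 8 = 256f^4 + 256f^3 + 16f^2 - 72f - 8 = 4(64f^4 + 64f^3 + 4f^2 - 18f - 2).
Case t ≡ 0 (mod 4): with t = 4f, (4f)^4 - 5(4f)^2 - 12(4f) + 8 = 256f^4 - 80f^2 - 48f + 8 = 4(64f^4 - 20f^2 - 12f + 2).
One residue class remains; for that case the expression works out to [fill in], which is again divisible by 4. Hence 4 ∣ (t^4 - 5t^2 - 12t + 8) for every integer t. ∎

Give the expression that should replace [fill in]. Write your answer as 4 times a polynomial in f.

Only t ≡ 2 (mod 4) is unaccounted for. Put t = 4f+2:
(4f+2)^4 - 5(4f+2)^2 - 12(4f+2) + 8 expands to 256f^4 + 512f^3 + 304f^2 - 20,
and factoring out 4 leaves 4(64f^4 + 128f^3 + 76f^2 - 5).

4(64f^4 + 128f^3 + 76f^2 - 5)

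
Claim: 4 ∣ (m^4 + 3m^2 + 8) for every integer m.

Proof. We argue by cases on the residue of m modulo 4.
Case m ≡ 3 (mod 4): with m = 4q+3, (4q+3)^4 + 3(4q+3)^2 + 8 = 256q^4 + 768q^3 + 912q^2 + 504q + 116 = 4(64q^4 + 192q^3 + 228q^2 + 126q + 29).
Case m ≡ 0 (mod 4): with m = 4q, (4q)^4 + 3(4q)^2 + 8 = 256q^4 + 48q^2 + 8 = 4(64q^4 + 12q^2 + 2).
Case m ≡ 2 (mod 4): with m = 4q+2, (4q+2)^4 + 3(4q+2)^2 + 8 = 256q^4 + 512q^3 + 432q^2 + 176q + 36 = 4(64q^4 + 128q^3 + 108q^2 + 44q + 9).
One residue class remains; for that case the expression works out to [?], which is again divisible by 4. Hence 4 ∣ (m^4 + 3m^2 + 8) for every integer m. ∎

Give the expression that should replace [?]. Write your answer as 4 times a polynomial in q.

4(64q^4 + 64q^3 + 36q^2 + 10q + 3)

Only m ≡ 1 (mod 4) is unaccounted for. Put m = 4q+1:
(4q+1)^4 + 3(4q+1)^2 + 8 expands to 256q^4 + 256q^3 + 144q^2 + 40q + 12,
and factoring out 4 leaves 4(64q^4 + 64q^3 + 36q^2 + 10q + 3).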